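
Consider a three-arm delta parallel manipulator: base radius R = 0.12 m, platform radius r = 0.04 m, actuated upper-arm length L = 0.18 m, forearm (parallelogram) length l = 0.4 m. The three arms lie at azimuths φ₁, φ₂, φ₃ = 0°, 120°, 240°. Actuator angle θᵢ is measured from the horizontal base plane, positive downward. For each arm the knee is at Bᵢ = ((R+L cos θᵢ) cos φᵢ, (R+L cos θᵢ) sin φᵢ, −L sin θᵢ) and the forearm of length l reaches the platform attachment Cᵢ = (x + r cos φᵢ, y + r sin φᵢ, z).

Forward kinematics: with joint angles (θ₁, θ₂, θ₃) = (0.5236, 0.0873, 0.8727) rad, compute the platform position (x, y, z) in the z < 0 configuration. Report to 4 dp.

(-0.0022, 0.1316, -0.3833)

O1 = (0.2359·cos0.0°, 0.2359·sin0.0°, -0.0900) = (0.2359, 0.0000, -0.0900)
arm 2 at φ=120.0°: (R−r)+L cos θ2 = 0.2593;  O2 = (-0.1297, 0.2246, -0.0157)
O3 = (0.1957·cos240.0°, 0.1957·sin240.0°, -0.1379) = (-0.0978, -0.1695, -0.1379)
subtract pairs → two planes through P
linear system: -0.7311x+0.4491y = 0.0037−0.1486z; -0.6675x+-0.3390y = -0.0064−-0.0958z
det = 0.5476;  x = 0.0030+0.0134z,  y = 0.0132+-0.3090z
quadratic in z: (1.0957)z²+(0.1656)z+(-0.0975)=0, √Δ=0.6742 → z ∈ {-0.3833, 0.2321}; z = -0.3833 (taking z<0)
x = -0.0022, y = 0.1316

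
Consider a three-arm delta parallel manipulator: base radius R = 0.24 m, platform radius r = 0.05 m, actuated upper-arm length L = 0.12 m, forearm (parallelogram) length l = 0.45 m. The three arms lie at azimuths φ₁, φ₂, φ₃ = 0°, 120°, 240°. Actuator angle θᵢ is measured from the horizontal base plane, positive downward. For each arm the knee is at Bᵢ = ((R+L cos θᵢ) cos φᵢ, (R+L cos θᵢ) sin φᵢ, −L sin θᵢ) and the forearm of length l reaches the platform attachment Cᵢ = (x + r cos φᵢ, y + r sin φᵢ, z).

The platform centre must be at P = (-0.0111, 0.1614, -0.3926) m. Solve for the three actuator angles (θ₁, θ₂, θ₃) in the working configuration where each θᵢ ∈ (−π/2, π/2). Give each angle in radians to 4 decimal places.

arm 1 (φ=0.0°): x'=-0.0111, y'=0.1614
  A cos θ + B sin θ = C:  0.2011·cos θ + -0.3926·sin θ = -0.1355
  γ=atan2(-0.3926,0.2011)=-1.0974;  ψ=arccos(-0.3072)=1.8831;  θ1=γ+ψ≈0.7857
rotate P by −φ2: (0.1453, -0.0711, -0.3926)
  A=0.0447, B=-0.3926, C=(l²−L²−A²−y'²−z²)/(2L)=0.1122
  θ2 = atan2(B,A) + arccos(C/0.3951) = -0.1745
φ3=240.0° → target in arm frame (-0.1342, -0.0903)
  A=0.3242, B=-0.3926, C=(l²−L²−A²−y'²−z²)/(2L)=-0.3305
  √(A²+B²)=0.5092;  θ3 = -0.8805+2.2771 ≈ 1.3966

θ₁ = 0.7857, θ₂ = -0.1745, θ₃ = 1.3966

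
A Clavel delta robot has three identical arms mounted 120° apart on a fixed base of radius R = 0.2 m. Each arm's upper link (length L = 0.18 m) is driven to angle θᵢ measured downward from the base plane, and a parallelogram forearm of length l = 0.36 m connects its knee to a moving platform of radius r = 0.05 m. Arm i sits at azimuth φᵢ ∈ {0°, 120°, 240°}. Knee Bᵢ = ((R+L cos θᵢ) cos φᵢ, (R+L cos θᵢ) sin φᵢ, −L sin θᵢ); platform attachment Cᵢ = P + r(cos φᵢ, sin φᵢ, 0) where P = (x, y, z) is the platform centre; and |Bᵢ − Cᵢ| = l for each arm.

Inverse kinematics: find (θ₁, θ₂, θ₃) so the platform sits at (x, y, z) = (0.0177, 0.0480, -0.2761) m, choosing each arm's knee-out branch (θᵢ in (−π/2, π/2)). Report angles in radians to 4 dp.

rotate P by −φ1: (0.0177, 0.0480, -0.2761)
  A cos θ + B sin θ = C:  0.1323·cos θ + -0.2761·sin θ = 0.0032
  θ1 = atan2(B,A) + arccos(C/0.3062) = 0.4363
φ2=120.0° → target in arm frame (0.0327, -0.0393)
  A=0.1173, B=-0.2761, C=(l²−L²−A²−y'²−z²)/(2L)=0.0157
  θ2 = atan2(B,A) + arccos(C/0.3000) = 0.3492
arm 3 (φ=240.0°): x'=-0.0504, y'=-0.0087
  e−x'=0.2004;  (l²−L²−(e−x')²−y'²−z²)/2L = -0.0535
  √(A²+B²)=0.3412;  θ3 = -0.9429+1.7284 ≈ 0.7855

θ₁ = 0.4363, θ₂ = 0.3492, θ₃ = 0.7855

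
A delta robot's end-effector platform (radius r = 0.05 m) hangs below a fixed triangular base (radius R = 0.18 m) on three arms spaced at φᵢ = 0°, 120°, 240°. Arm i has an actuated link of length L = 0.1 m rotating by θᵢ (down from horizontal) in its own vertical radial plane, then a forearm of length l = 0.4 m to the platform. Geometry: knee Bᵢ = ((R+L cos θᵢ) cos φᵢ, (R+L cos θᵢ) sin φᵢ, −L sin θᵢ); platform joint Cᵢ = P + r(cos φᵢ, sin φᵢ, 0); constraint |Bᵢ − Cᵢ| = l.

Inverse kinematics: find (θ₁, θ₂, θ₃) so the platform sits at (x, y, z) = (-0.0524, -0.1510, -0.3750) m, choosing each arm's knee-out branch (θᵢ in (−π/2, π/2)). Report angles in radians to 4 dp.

θ₁ = 1.0470, θ₂ = 1.3083, θ₃ = -0.1749

rotate P by −φ1: (-0.0524, -0.1510, -0.3750)
  A=0.1824, B=-0.3750, C=(l²−L²−A²−y'²−z²)/(2L)=-0.2335
  √(A²+B²)=0.4170;  θ1 = -1.1181+2.1651 ≈ 1.0470
arm 2 (φ=120.0°): x'=-0.1046, y'=0.1209
  A=0.2346, B=-0.3750, C=(l²−L²−A²−y'²−z²)/(2L)=-0.3013
  θ2 = atan2(B,A) + arccos(C/0.4423) = 1.3083
arm 3 (φ=240.0°): x'=0.1570, y'=0.0301
  A cos θ + B sin θ = C:  -0.0270·cos θ + -0.3750·sin θ = 0.0387
  √(A²+B²)=0.3760;  θ3 = -1.6426+1.4677 ≈ -0.1749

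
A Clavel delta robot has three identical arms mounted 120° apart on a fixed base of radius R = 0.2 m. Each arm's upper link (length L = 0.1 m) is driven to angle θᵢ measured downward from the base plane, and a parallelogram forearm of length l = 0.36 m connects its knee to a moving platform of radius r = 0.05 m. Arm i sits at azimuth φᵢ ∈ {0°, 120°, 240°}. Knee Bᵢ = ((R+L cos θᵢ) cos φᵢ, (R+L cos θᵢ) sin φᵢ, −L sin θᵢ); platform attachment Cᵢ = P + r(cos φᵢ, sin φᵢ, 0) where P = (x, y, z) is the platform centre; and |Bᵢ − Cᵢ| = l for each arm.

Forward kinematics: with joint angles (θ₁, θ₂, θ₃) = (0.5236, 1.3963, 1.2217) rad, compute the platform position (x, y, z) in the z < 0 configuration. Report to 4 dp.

arm 1 at φ=0.0°: ρ1 = 0.2366;  centre 1 = (0.2366, 0.0000, -0.0500)
φ2=120.0°: virtual centre (-0.0837, 0.1449, -0.0985), radius l
centre 3 = (0.1842·cos240.0°, 0.1842·sin240.0°, -0.0940) = (-0.0921, -0.1595, -0.0940)
|centre ₂|²−|centre ₁|² = -0.0208;  |centre ₃|²−|centre ₁|² = -0.0157
[-0.6406 0.2899 -0.0970]·P = -0.0208;  [-0.6574 -0.3191 -0.0879]·P = -0.0157
det = 0.3949;  x = 0.0283+-0.1429z,  y = -0.0091+0.0188z
into |P−centre ₁|² = l²: 1.0208z² + 0.1592z + -0.0836 = 0;  Δ = 0.3668;  z = -0.3746 or 0.2187 → z<0 root = -0.3746
x = 0.0818, y = -0.0161

(0.0818, -0.0161, -0.3746)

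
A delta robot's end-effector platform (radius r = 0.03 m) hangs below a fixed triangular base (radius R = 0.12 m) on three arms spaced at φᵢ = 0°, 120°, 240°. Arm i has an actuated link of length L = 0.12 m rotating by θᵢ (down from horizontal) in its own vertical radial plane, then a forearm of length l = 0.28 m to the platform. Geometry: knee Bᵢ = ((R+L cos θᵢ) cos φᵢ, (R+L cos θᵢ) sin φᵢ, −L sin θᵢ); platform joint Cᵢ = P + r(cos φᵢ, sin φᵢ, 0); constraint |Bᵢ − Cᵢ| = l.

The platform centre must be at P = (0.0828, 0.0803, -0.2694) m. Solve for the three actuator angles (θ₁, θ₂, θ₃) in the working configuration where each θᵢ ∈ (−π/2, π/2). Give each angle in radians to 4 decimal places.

φ1=0.0° → target in arm frame (0.0828, 0.0803)
  A cos θ + B sin θ = C:  0.0072·cos θ + -0.2694·sin θ = -0.0628
  γ=atan2(-0.2694,0.0072)=-1.5441;  ψ=arccos(-0.2331)=1.8061;  θ1=γ+ψ≈0.2620
rotate P by −φ2: (0.0281, -0.1119, -0.2694)
  e−x'=0.0619;  (l²−L²−(e−x')²−y'²−z²)/2L = -0.1038
  γ=atan2(-0.2694,0.0619)=-1.3451;  ψ=arccos(-0.3756)=1.9558;  θ2=γ+ψ≈0.6107
arm 3 (φ=240.0°): x'=-0.1109, y'=0.0316
  A=0.2009, B=-0.2694, C=(l²−L²−A²−y'²−z²)/(2L)=-0.2081
  √(A²+B²)=0.3361;  θ3 = -0.9299+2.2386 ≈ 1.3087

θ₁ = 0.2620, θ₂ = 0.6107, θ₃ = 1.3087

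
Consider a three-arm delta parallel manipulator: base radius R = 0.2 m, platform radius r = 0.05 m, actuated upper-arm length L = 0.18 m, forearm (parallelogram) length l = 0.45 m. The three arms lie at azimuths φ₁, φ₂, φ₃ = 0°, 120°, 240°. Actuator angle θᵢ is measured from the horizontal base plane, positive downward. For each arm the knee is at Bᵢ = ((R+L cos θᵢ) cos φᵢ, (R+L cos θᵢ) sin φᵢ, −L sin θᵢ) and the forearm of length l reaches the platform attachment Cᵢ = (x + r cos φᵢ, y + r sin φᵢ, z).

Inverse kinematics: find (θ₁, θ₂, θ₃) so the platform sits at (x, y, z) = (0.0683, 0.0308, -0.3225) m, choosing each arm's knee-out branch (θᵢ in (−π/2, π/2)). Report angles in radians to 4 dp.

θ₁ = -0.2619, θ₂ = 0.1740, θ₃ = 0.4362

arm 1 (φ=0.0°): x'=0.0683, y'=0.0308
  A=0.0817, B=-0.3225, C=(l²−L²−A²−y'²−z²)/(2L)=0.1624
  γ=atan2(-0.3225,0.0817)=-1.3227;  ψ=arccos(0.4882)=1.0608;  θ1=γ+ψ≈-0.2619
arm 2 (φ=120.0°): x'=-0.0075, y'=-0.0745
  A cos θ + B sin θ = C:  0.1575·cos θ + -0.3225·sin θ = 0.0993
  θ2 = atan2(B,A) + arccos(C/0.3589) = 0.1740
arm 3 (φ=240.0°): x'=-0.0608, y'=0.0437
  A=0.2108, B=-0.3225, C=(l²−L²−A²−y'²−z²)/(2L)=0.0548
  θ3 = atan2(B,A) + arccos(C/0.3853) = 0.4362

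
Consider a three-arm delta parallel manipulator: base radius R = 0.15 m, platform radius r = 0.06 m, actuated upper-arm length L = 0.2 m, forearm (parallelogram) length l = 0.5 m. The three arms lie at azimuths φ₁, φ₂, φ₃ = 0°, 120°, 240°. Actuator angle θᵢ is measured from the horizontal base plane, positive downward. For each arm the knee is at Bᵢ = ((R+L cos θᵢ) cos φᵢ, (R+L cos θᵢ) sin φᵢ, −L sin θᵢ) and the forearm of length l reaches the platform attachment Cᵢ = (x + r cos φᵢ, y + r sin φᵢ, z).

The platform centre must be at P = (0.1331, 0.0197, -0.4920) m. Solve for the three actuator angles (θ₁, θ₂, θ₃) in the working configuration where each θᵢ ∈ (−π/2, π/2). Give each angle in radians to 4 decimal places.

θ₁ = 0.0872, θ₂ = 0.6109, θ₃ = 0.6982

arm 1 (φ=0.0°): x'=0.1331, y'=0.0197
  A=-0.0431, B=-0.4920, C=(l²−L²−A²−y'²−z²)/(2L)=-0.0858
  √(A²+B²)=0.4939;  θ1 = -1.6582+1.7454 ≈ 0.0872
arm 2 (φ=120.0°): x'=-0.0495, y'=-0.1251
  e−x'=0.1395;  (l²−L²−(e−x')²−y'²−z²)/2L = -0.1679
  √(A²+B²)=0.5114;  θ2 = -1.2945+1.9054 ≈ 0.6109
rotate P by −φ3: (-0.0836, 0.1054, -0.4920)
  e−x'=0.1736;  (l²−L²−(e−x')²−y'²−z²)/2L = -0.1833
  γ=atan2(-0.4920,0.1736)=-1.2316;  ψ=arccos(-0.3513)=1.9298;  θ3=γ+ψ≈0.6982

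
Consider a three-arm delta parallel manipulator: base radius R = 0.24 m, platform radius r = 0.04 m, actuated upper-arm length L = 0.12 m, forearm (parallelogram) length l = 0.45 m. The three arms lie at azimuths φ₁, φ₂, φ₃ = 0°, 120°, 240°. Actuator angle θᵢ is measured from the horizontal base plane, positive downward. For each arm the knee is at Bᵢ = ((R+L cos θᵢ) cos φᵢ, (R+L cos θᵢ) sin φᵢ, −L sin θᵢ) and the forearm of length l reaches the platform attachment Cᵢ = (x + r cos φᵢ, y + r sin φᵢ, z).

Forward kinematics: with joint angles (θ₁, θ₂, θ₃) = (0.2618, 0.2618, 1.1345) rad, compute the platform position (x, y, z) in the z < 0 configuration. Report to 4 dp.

(0.0525, 0.0909, -0.3844)

S1 = (0.3159·cos0.0°, 0.3159·sin0.0°, -0.0311) = (0.3159, 0.0000, -0.0311)
arm 2 at φ=120.0°: ρ2 = 0.3159;  S2 = (-0.1580, 0.2736, -0.0311)
arm 3 at φ=240.0°: ρ3 = 0.2507;  S3 = (-0.1254, -0.2171, -0.1088)
eliminate P² terms by subtracting sphere 1 from 2 and 3
linear system: -0.9477x+0.5472y = 0.0000−0.0000z; -0.8825x+-0.4342y = -0.0261−-0.1554z
Cramer: x(z) = 0.0160-0.0951z;  y(z) = 0.0276-0.1647z
sphere 1 gives Az²+Bz+C=0 with A=1.0362, B=0.1100, C=-0.1108;  B²−4AC=0.4713;  roots -0.3844, 0.2782;  negative root z = -0.3844
x = 0.0525, y = 0.0909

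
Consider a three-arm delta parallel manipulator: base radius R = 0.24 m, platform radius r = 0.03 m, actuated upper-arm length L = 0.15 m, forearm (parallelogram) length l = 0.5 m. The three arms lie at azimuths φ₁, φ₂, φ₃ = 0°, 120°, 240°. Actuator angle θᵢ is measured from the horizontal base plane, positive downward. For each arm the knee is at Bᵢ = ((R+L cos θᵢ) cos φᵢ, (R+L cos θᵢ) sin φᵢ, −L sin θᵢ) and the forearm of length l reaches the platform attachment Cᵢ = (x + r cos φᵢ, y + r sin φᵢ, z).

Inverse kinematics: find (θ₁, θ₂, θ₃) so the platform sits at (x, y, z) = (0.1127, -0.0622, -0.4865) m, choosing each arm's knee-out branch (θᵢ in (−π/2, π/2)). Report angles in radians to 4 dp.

θ₁ = 0.3493, θ₂ = 1.3092, θ₃ = 0.8731

rotate P by −φ1: (0.1127, -0.0622, -0.4865)
  A cos θ + B sin θ = C:  0.0973·cos θ + -0.4865·sin θ = -0.0751
  γ=atan2(-0.4865,0.0973)=-1.3734;  ψ=arccos(-0.1513)=1.7227;  θ1=γ+ψ≈0.3493
φ2=120.0° → target in arm frame (-0.1102, -0.0665)
  A=0.3202, B=-0.4865, C=(l²−L²−A²−y'²−z²)/(2L)=-0.3871
  √(A²+B²)=0.5824;  θ2 = -0.9887+2.2979 ≈ 1.3092
φ3=240.0° → target in arm frame (-0.0025, 0.1287)
  A=0.2125, B=-0.4865, C=(l²−L²−A²−y'²−z²)/(2L)=-0.2363
  √(A²+B²)=0.5309;  θ3 = -1.1590+2.0321 ≈ 0.8731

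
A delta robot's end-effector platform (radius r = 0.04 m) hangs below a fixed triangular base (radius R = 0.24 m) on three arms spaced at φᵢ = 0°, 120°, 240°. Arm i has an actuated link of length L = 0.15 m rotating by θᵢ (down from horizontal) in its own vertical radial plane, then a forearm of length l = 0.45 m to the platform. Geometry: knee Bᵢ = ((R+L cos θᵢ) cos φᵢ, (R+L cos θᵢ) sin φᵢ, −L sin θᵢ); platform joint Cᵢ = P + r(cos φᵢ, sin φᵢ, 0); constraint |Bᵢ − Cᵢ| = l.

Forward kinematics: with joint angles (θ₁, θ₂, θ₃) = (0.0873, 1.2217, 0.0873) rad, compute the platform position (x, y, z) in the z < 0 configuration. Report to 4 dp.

(0.0748, -0.1296, -0.3452)

φ1=0.0°: virtual centre (0.3494, 0.0000, -0.0131), radius l
O2 = (0.2513·cos120.0°, 0.2513·sin120.0°, -0.1410) = (-0.1257, 0.2176, -0.1410)
φ3=240.0°: virtual centre (-0.1747, -0.3026, -0.0131), radius l
subtract pairs → two planes through P
[-0.9502 0.4353 -0.2557]·P = -0.0392;  [-1.0483 -0.6052 0.0000]·P = 0.0000
Cramer: x(z) = 0.0230-0.1501z;  y(z) = -0.0399+0.2599z
quadratic in z: (1.0901)z²+(0.1034)z+(-0.0942)=0, √Δ=0.6492 → z ∈ {-0.3452, 0.2503}; z = -0.3452 (taking z<0)
x = 0.0748, y = -0.1296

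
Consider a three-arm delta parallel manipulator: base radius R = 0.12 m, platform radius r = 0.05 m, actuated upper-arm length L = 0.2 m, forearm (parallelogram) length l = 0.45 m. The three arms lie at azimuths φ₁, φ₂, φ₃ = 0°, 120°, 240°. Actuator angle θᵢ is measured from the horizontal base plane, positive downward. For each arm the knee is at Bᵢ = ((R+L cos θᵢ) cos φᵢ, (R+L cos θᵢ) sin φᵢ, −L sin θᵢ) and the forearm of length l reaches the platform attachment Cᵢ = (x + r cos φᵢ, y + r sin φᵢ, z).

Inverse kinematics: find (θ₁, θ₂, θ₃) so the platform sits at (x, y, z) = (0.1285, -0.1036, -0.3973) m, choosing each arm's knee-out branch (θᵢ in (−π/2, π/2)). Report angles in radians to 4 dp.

rotate P by −φ1: (0.1285, -0.1036, -0.3973)
  e−x'=-0.0585;  (l²−L²−(e−x')²−y'²−z²)/2L = -0.0238
  θ1 = atan2(B,A) + arccos(C/0.4016) = -0.0870
rotate P by −φ2: (-0.1540, -0.0595, -0.3973)
  e−x'=0.2240;  (l²−L²−(e−x')²−y'²−z²)/2L = -0.1226
  γ=atan2(-0.3973,0.2240)=-1.0575;  ψ=arccos(-0.2689)=1.8430;  θ2=γ+ψ≈0.7855
rotate P by −φ3: (0.0255, 0.1631, -0.3973)
  A cos θ + B sin θ = C:  0.0445·cos θ + -0.3973·sin θ = -0.0598
  θ3 = atan2(B,A) + arccos(C/0.3998) = 0.2618

θ₁ = -0.0870, θ₂ = 0.7855, θ₃ = 0.2618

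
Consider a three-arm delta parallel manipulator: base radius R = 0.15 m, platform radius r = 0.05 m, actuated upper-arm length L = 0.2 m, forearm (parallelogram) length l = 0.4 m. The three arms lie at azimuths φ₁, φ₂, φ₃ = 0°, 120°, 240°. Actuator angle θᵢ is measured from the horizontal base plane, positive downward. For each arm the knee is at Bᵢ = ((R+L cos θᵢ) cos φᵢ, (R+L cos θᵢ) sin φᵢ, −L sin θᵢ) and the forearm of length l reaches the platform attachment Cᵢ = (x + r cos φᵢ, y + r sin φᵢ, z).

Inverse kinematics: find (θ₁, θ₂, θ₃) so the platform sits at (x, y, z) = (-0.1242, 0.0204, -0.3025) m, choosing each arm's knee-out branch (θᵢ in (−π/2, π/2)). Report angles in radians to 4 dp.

θ₁ = 0.7857, θ₂ = -0.0872, θ₃ = 0.0877

rotate P by −φ1: (-0.1242, 0.0204, -0.3025)
  e−x'=0.2242;  (l²−L²−(e−x')²−y'²−z²)/2L = -0.0555
  √(A²+B²)=0.3765;  θ1 = -0.9330+1.7187 ≈ 0.7857
rotate P by −φ2: (0.0798, 0.0974, -0.3025)
  e−x'=0.0202;  (l²−L²−(e−x')²−y'²−z²)/2L = 0.0465
  √(A²+B²)=0.3032;  θ2 = -1.5040+1.4168 ≈ -0.0872
rotate P by −φ3: (0.0444, -0.1178, -0.3025)
  A cos θ + B sin θ = C:  0.0556·cos θ + -0.3025·sin θ = 0.0288
  √(A²+B²)=0.3076;  θ3 = -1.3891+1.4769 ≈ 0.0877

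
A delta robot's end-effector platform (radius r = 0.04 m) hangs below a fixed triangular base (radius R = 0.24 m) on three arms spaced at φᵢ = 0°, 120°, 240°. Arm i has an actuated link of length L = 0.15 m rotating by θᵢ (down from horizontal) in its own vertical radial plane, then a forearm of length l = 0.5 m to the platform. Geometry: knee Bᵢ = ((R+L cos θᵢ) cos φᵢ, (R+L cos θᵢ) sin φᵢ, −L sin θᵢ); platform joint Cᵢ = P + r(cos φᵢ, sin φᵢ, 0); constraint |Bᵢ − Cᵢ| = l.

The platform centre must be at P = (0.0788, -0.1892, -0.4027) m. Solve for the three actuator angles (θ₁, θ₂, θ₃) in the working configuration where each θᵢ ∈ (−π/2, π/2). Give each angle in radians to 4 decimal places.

θ₁ = 0.1744, θ₂ = 1.3963, θ₃ = -0.0873

φ1=0.0° → target in arm frame (0.0788, -0.1892)
  A=0.1212, B=-0.4027, C=(l²−L²−A²−y'²−z²)/(2L)=0.0495
  √(A²+B²)=0.4205;  θ1 = -1.2785+1.4528 ≈ 0.1744
rotate P by −φ2: (-0.2033, 0.0264, -0.4027)
  e−x'=0.4033;  (l²−L²−(e−x')²−y'²−z²)/2L = -0.3266
  γ=atan2(-0.4027,0.4033)=-0.7847;  ψ=arccos(-0.5731)=2.1810;  θ2=γ+ψ≈1.3963
rotate P by −φ3: (0.1245, 0.1628, -0.4027)
  A=0.0755, B=-0.4027, C=(l²−L²−A²−y'²−z²)/(2L)=0.1104
  γ=atan2(-0.4027,0.0755)=-1.3853;  ψ=arccos(0.2693)=1.2981;  θ3=γ+ψ≈-0.0873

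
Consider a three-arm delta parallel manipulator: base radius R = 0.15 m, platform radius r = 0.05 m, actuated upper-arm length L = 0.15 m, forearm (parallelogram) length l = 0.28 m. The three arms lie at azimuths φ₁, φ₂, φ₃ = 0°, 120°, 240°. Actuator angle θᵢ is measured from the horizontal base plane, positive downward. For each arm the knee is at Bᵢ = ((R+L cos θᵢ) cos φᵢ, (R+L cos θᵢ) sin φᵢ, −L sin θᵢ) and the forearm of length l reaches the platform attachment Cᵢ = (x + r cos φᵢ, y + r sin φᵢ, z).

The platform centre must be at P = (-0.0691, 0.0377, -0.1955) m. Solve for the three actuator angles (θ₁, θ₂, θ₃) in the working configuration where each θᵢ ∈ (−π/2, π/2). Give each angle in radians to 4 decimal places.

φ1=0.0° → target in arm frame (-0.0691, 0.0377)
  A cos θ + B sin θ = C:  0.1691·cos θ + -0.1955·sin θ = -0.0411
  √(A²+B²)=0.2585;  θ1 = -0.8577+1.7306 ≈ 0.8729
φ2=120.0° → target in arm frame (0.0672, 0.0410)
  A=0.0328, B=-0.1955, C=(l²−L²−A²−y'²−z²)/(2L)=0.0497
  γ=atan2(-0.1955,0.0328)=-1.4046;  ψ=arccos(0.2509)=1.3171;  θ2=γ+ψ≈-0.0874
arm 3 (φ=240.0°): x'=0.0019, y'=-0.0787
  A cos θ + B sin θ = C:  0.0981·cos θ + -0.1955·sin θ = 0.0062
  θ3 = atan2(B,A) + arccos(C/0.2187) = 0.4367

θ₁ = 0.8729, θ₂ = -0.0874, θ₃ = 0.4367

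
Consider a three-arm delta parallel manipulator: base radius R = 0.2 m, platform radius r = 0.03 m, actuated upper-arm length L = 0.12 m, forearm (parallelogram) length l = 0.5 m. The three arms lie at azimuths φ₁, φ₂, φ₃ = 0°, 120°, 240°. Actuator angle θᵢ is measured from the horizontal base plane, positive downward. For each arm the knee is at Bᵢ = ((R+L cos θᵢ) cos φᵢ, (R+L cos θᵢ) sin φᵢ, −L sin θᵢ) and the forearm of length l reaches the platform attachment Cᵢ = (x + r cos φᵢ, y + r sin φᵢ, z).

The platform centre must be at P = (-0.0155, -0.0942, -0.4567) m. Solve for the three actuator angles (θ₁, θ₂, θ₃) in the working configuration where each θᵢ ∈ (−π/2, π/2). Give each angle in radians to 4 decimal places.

φ1=0.0° → target in arm frame (-0.0155, -0.0942)
  A=0.1855, B=-0.4567, C=(l²−L²−A²−y'²−z²)/(2L)=-0.0677
  θ1 = atan2(B,A) + arccos(C/0.4929) = 0.5237
rotate P by −φ2: (-0.0738, 0.0605, -0.4567)
  A=0.2438, B=-0.4567, C=(l²−L²−A²−y'²−z²)/(2L)=-0.1504
  √(A²+B²)=0.5177;  θ2 = -1.0804+1.8655 ≈ 0.7851
arm 3 (φ=240.0°): x'=0.0893, y'=0.0337
  A=0.0807, B=-0.4567, C=(l²−L²−A²−y'²−z²)/(2L)=0.0808
  γ=atan2(-0.4567,0.0807)=-1.3960;  ψ=arccos(0.1741)=1.3958;  θ3=γ+ψ≈-0.0002

θ₁ = 0.5237, θ₂ = 0.7851, θ₃ = -0.0002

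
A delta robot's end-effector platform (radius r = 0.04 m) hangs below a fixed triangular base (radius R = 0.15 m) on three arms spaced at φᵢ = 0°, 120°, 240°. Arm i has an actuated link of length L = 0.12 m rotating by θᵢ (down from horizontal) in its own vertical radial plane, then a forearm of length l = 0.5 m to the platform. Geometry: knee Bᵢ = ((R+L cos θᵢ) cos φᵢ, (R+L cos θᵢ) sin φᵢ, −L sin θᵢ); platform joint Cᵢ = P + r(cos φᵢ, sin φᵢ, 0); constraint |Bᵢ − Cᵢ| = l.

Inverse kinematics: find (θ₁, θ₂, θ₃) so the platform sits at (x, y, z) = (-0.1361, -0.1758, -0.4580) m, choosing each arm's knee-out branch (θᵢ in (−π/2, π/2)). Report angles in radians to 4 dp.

θ₁ = 1.0469, θ₂ = 0.8724, θ₃ = -0.3495

φ1=0.0° → target in arm frame (-0.1361, -0.1758)
  A=0.2461, B=-0.4580, C=(l²−L²−A²−y'²−z²)/(2L)=-0.2735
  γ=atan2(-0.4580,0.2461)=-1.0777;  ψ=arccos(-0.5260)=2.1247;  θ1=γ+ψ≈1.0469
φ2=120.0° → target in arm frame (-0.0842, 0.2058)
  A cos θ + B sin θ = C:  0.1942·cos θ + -0.4580·sin θ = -0.2259
  θ2 = atan2(B,A) + arccos(C/0.4975) = 0.8724
φ3=240.0° → target in arm frame (0.2203, -0.0300)
  e−x'=-0.1103;  (l²−L²−(e−x')²−y'²−z²)/2L = 0.0532
  γ=atan2(-0.4580,-0.1103)=-1.8071;  ψ=arccos(0.1130)=1.4576;  θ3=γ+ψ≈-0.3495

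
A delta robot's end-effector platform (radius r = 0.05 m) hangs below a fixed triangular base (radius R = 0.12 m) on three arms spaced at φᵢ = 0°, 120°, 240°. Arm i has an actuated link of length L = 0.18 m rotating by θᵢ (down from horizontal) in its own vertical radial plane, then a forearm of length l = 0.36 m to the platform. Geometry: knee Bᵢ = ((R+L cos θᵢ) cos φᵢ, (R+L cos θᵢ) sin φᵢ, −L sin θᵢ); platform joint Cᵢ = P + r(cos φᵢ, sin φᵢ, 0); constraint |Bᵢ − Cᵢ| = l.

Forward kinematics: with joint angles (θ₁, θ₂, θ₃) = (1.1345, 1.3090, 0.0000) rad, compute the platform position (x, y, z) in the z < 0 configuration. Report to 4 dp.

(-0.0744, -0.2089, -0.3563)

φ1=0.0°: virtual centre (0.1461, 0.0000, -0.1631), radius l
arm 2 at φ=120.0°: e+L cos θ2 = 0.1166;  S2 = (-0.0583, 0.1010, -0.1739)
φ3=240.0°: virtual centre (-0.1250, -0.2165, 0.0000), radius l
|S₂|²−|S₁|² = -0.0041;  |S₃|²−|S₁|² = 0.0146
[-0.4087 0.2019 -0.0215]·P = -0.0041;  [-0.5421 -0.4330 0.3263]·P = 0.0146
Cramer: x(z) = -0.0040+0.1976z;  y(z) = -0.0286+0.5061z
into |P−S₁|² = l²: 1.2952z² + 0.2380z + -0.0796 = 0;  Δ = 0.4693;  z = -0.3563 or 0.1726 → z<0 root = -0.3563
x = -0.0744, y = -0.2089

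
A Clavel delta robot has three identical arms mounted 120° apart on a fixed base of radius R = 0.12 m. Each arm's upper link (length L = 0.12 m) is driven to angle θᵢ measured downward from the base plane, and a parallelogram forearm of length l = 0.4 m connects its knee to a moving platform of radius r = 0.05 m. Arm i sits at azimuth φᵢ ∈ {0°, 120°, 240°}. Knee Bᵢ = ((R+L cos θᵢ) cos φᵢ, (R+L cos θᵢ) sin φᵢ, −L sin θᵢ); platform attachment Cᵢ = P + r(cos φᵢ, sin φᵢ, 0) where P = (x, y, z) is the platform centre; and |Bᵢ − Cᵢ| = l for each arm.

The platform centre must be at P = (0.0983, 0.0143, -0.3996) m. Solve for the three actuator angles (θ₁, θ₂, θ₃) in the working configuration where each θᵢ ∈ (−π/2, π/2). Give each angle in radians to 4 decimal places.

φ1=0.0° → target in arm frame (0.0983, 0.0143)
  A=-0.0283, B=-0.3996, C=(l²−L²−A²−y'²−z²)/(2L)=-0.0629
  γ=atan2(-0.3996,-0.0283)=-1.6415;  ψ=arccos(-0.1569)=1.7284;  θ1=γ+ψ≈0.0869
rotate P by −φ2: (-0.0368, -0.0923, -0.3996)
  e−x'=0.1068;  (l²−L²−(e−x')²−y'²−z²)/2L = -0.1416
  γ=atan2(-0.3996,0.1068)=-1.3097;  ψ=arccos(-0.3425)=1.9203;  θ2=γ+ψ≈0.6106
rotate P by −φ3: (-0.0615, 0.0780, -0.3996)
  e−x'=0.1315;  (l²−L²−(e−x')²−y'²−z²)/2L = -0.1561
  √(A²+B²)=0.4207;  θ3 = -1.2528+1.9509 ≈ 0.6981

θ₁ = 0.0869, θ₂ = 0.6106, θ₃ = 0.6981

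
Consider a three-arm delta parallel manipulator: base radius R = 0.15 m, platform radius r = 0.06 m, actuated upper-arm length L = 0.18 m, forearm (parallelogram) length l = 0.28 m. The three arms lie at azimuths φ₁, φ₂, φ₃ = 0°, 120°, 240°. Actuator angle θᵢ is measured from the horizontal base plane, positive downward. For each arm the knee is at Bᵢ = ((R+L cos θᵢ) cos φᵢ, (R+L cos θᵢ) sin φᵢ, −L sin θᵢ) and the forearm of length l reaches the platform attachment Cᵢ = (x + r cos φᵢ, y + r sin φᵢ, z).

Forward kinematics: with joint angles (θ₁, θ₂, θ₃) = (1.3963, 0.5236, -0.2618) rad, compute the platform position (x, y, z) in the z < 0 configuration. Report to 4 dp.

φ1=0.0°: virtual centre (0.1213, 0.0000, -0.1773), radius l
O2 = (0.2459·cos120.0°, 0.2459·sin120.0°, -0.0900) = (-0.1229, 0.2129, -0.0900)
arm 3 at φ=240.0°: (R−r)+L cos θ3 = 0.2639;  O3 = (-0.1319, -0.2285, 0.0466)
|O₂|²−|O₁|² = 0.0224;  |O₃|²−|O₁|² = 0.0257
plane₁₂: -0.4884x+0.4259y+0.1745z = 0.0224
det = 0.4389;  x = -0.0483+0.6162z,  y = -0.0027+0.2969z
into |P−O₁|² = l²: 1.4679z² + 0.1440z + -0.0182 = 0;  Δ = 0.1278;  z = -0.1708 or 0.0727 → z<0 root = -0.1708
x = -0.1535, y = -0.0534

(-0.1535, -0.0534, -0.1708)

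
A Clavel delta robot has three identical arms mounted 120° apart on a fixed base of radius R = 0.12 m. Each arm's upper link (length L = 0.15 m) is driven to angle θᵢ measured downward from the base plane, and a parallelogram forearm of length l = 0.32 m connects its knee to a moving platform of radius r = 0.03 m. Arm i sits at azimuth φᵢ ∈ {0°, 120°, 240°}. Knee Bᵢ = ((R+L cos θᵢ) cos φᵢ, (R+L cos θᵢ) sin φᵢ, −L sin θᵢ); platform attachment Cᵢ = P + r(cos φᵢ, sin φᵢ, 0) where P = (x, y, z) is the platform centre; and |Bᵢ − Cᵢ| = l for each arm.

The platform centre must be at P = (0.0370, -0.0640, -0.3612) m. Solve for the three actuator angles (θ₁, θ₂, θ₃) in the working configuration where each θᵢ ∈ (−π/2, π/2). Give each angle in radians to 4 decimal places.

rotate P by −φ1: (0.0370, -0.0640, -0.3612)
  A cos θ + B sin θ = C:  0.0530·cos θ + -0.3612·sin θ = -0.1916
  √(A²+B²)=0.3651;  θ1 = -1.4251+2.1232 ≈ 0.6981
arm 2 (φ=120.0°): x'=-0.0739, y'=0.0000
  A cos θ + B sin θ = C:  0.1639·cos θ + -0.3612·sin θ = -0.2581
  γ=atan2(-0.3612,0.1639)=-1.1448;  ψ=arccos(-0.6507)=2.2794;  θ2=γ+ψ≈1.1346
rotate P by −φ3: (0.0369, 0.0640, -0.3612)
  A cos θ + B sin θ = C:  0.0531·cos θ + -0.3612·sin θ = -0.1916
  √(A²+B²)=0.3651;  θ3 = -1.4249+2.1233 ≈ 0.6984

θ₁ = 0.6981, θ₂ = 1.1346, θ₃ = 0.6984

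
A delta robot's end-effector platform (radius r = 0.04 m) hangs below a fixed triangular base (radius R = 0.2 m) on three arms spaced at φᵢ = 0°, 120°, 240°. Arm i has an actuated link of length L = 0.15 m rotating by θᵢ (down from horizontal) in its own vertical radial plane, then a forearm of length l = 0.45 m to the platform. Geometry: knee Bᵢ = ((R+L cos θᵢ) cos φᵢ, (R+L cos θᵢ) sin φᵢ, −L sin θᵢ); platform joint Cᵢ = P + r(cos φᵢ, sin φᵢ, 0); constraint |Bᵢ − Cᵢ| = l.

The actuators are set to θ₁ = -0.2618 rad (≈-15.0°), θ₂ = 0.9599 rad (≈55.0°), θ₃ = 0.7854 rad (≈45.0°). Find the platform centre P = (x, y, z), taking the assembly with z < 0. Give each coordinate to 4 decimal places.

arm 1 at φ=0.0°: ρ1 = 0.3049;  O1 = (0.3049, 0.0000, 0.0388)
φ2=120.0°: virtual centre (-0.1230, 0.2131, -0.1229), radius l
O3 = (0.2661·cos240.0°, 0.2661·sin240.0°, -0.1061) = (-0.1330, -0.2304, -0.1061)
|O₂|²−|O₁|² = -0.0188;  |O₃|²−|O₁|² = -0.0124
linear system: -0.8558x+0.4262y = -0.0188−-0.3234z; -0.8758x+-0.4608y = -0.0124−-0.2898z
det = 0.7676;  x = 0.0182+-0.3550z,  y = -0.0076+0.0459z
into |P−O₁|² = l²: 1.1281z² + 0.1252z + -0.1187 = 0;  Δ = 0.5515;  z = -0.3846 or 0.2737 → z<0 root = -0.3846
x = 0.1548, y = -0.0253

(0.1548, -0.0253, -0.3846)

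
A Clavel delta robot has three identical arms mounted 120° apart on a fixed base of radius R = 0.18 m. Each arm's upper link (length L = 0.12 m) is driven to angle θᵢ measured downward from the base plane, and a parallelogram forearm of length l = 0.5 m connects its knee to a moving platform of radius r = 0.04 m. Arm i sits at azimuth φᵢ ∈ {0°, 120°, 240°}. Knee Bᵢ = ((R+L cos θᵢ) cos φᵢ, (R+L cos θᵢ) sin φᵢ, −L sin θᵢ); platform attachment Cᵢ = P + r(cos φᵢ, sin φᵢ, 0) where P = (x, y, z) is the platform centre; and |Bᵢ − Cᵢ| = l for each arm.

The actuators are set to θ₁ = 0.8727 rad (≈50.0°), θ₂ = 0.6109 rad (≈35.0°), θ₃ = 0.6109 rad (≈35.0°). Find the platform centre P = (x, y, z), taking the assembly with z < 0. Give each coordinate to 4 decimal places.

(-0.0444, 0.0000, -0.5181)

O1 = (0.2171·cos0.0°, 0.2171·sin0.0°, -0.0919) = (0.2171, 0.0000, -0.0919)
φ2=120.0°: virtual centre (-0.1191, 0.2064, -0.0688), radius l
φ3=240.0°: virtual centre (-0.1191, -0.2064, -0.0688), radius l
eliminate P² terms by subtracting sphere 1 from 2 and 3
[-0.6726 0.4127 0.0462]·P = 0.0059;  [-0.6726 -0.4127 0.0462]·P = 0.0059
Cramer: x(z) = -0.0088+0.0687z;  y(z) = 0.0000-0.0000z
sphere 1 gives Az²+Bz+C=0 with A=1.0047, B=0.1528, C=-0.1905;  B²−4AC=0.7889;  roots -0.5181, 0.3660;  negative root z = -0.5181
x = -0.0444, y = 0.0000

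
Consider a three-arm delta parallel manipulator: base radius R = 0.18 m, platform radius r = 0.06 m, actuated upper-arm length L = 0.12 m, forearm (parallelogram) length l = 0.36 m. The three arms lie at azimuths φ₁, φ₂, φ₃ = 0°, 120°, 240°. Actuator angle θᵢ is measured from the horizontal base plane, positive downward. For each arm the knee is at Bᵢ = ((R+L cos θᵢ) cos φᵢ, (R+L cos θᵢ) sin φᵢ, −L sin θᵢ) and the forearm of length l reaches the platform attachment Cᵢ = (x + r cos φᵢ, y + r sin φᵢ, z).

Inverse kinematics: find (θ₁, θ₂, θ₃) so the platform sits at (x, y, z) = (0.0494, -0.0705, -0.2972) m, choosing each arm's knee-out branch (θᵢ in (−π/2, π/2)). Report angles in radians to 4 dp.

φ1=0.0° → target in arm frame (0.0494, -0.0705)
  e−x'=0.0706;  (l²−L²−(e−x')²−y'²−z²)/2L = 0.0705
  θ1 = atan2(B,A) + arccos(C/0.3055) = 0.0004
arm 2 (φ=120.0°): x'=-0.0858, y'=-0.0075
  e−x'=0.2058;  (l²−L²−(e−x')²−y'²−z²)/2L = -0.0647
  θ2 = atan2(B,A) + arccos(C/0.3615) = 0.7854
rotate P by −φ3: (0.0364, 0.0780, -0.2972)
  A=0.0836, B=-0.2972, C=(l²−L²−A²−y'²−z²)/(2L)=0.0574
  θ3 = atan2(B,A) + arccos(C/0.3087) = 0.0872

θ₁ = 0.0004, θ₂ = 0.7854, θ₃ = 0.0872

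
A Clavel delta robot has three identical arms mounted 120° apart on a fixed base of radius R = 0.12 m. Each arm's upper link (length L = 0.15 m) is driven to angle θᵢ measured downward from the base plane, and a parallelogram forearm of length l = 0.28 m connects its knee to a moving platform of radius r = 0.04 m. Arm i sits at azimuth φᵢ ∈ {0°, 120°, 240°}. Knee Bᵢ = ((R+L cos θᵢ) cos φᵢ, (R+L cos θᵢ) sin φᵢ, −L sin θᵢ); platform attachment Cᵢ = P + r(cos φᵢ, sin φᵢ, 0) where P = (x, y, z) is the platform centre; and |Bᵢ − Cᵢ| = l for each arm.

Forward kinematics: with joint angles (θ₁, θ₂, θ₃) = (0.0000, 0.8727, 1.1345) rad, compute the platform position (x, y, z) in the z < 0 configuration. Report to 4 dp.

φ1=0.0°: virtual centre (0.2300, 0.0000, 0.0000), radius l
O2 = (0.1764·cos120.0°, 0.1764·sin120.0°, -0.1149) = (-0.0882, 0.1528, -0.1149)
O3 = (0.1434·cos240.0°, 0.1434·sin240.0°, -0.1359) = (-0.0717, -0.1242, -0.1359)
|O₂|²−|O₁|² = -0.0086;  |O₃|²−|O₁|² = -0.0139
[-0.6364 0.3056 -0.2298]·P = -0.0086;  [-0.6034 -0.2484 -0.2719]·P = -0.0139
det = 0.3424;  x = 0.0186+-0.4093z,  y = 0.0106+-0.1004z
quadratic in z: (1.1776)z²+(0.1709)z+(-0.0336)=0, √Δ=0.4329 → z ∈ {-0.2564, 0.1112}; z = -0.2564 (taking z<0)
x = 0.1235, y = 0.0364

(0.1235, 0.0364, -0.2564)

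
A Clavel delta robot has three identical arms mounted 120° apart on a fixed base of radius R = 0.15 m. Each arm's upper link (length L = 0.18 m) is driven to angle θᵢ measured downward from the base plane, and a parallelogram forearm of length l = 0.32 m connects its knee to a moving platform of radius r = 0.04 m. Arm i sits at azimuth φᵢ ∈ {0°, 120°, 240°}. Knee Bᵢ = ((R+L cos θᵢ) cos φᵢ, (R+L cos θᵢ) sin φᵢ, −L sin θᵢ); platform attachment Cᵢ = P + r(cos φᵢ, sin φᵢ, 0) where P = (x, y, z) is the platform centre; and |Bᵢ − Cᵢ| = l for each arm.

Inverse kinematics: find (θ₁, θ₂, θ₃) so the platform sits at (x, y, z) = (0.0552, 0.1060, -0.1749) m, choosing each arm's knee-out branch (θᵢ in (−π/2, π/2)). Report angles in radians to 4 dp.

θ₁ = -0.0878, θ₂ = -0.1742, θ₃ = 1.0472

rotate P by −φ1: (0.0552, 0.1060, -0.1749)
  A cos θ + B sin θ = C:  0.0548·cos θ + -0.1749·sin θ = 0.0699
  θ1 = atan2(B,A) + arccos(C/0.1833) = -0.0878
rotate P by −φ2: (0.0642, -0.1008, -0.1749)
  A cos θ + B sin θ = C:  0.0458·cos θ + -0.1749·sin θ = 0.0754
  γ=atan2(-0.1749,0.0458)=-1.3147;  ψ=arccos(0.4171)=1.1405;  θ2=γ+ψ≈-0.1742
arm 3 (φ=240.0°): x'=-0.1194, y'=-0.0052
  A=0.2294, B=-0.1749, C=(l²−L²−A²−y'²−z²)/(2L)=-0.0368
  √(A²+B²)=0.2885;  θ3 = -0.6514+1.6986 ≈ 1.0472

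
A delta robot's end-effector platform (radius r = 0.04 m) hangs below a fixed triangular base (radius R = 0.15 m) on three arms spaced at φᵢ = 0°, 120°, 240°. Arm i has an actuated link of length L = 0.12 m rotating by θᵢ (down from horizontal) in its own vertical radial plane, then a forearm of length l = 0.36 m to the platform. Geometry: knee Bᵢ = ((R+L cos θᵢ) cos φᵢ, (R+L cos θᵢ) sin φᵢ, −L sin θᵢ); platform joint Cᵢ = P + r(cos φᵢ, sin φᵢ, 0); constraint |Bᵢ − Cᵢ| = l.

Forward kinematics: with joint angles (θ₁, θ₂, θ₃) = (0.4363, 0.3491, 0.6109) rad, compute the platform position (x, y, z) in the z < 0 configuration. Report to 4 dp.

O1 = (0.2188·cos0.0°, 0.2188·sin0.0°, -0.0507) = (0.2188, 0.0000, -0.0507)
φ2=120.0°: virtual centre (-0.1114, 0.1929, -0.0410), radius l
arm 3 at φ=240.0°: (R−r)+L cos θ3 = 0.2083;  O3 = (-0.1041, -0.1804, -0.0688)
eliminate P² terms by subtracting sphere 1 from 2 and 3
plane₁₂: -0.6603x+0.3858y+0.0193z = 0.0009
Cramer: x(z) = 0.0012-0.0144z;  y(z) = 0.0043-0.0747z
into |P−O₁|² = l²: 1.0058z² + 0.1070z + -0.0797 = 0;  Δ = 0.3320;  z = -0.3396 or 0.2332 → z<0 root = -0.3396
x = 0.0061, y = 0.0297

(0.0061, 0.0297, -0.3396)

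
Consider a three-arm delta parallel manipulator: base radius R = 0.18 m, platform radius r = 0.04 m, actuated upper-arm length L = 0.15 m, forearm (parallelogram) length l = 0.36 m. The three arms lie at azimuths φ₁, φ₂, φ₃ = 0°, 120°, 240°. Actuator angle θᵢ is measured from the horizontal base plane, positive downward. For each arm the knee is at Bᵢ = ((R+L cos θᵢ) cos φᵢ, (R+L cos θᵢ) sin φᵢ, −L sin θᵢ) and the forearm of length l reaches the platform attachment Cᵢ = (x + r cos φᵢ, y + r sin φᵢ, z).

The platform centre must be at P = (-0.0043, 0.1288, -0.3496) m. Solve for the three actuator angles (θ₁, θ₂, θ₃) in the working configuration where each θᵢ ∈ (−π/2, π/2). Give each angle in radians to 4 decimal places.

φ1=0.0° → target in arm frame (-0.0043, 0.1288)
  A=0.1443, B=-0.3496, C=(l²−L²−A²−y'²−z²)/(2L)=-0.1751
  √(A²+B²)=0.3782;  θ1 = -1.1793+2.0522 ≈ 0.8728
rotate P by −φ2: (0.1137, -0.0607, -0.3496)
  e−x'=0.0263;  (l²−L²−(e−x')²−y'²−z²)/2L = -0.0650
  γ=atan2(-0.3496,0.0263)=-1.4957;  ψ=arccos(-0.1853)=1.7572;  θ2=γ+ψ≈0.2615
φ3=240.0° → target in arm frame (-0.1094, -0.0681)
  A=0.2494, B=-0.3496, C=(l²−L²−A²−y'²−z²)/(2L)=-0.2732
  γ=atan2(-0.3496,0.2494)=-0.9512;  ψ=arccos(-0.6362)=2.2603;  θ3=γ+ψ≈1.3092

θ₁ = 0.8728, θ₂ = 0.2615, θ₃ = 1.3092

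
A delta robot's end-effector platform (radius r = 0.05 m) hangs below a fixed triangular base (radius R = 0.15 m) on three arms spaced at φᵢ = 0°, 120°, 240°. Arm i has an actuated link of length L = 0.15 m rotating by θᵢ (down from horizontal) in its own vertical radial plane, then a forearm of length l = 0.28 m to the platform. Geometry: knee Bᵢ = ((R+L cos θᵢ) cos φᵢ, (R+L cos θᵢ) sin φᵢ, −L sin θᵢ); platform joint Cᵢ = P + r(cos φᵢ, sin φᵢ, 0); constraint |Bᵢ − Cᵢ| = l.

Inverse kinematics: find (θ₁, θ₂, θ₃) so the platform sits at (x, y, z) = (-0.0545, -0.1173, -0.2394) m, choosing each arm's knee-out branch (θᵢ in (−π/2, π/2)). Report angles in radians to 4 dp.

θ₁ = 1.0474, θ₂ = 1.1347, θ₃ = -0.0870

arm 1 (φ=0.0°): x'=-0.0545, y'=-0.1173
  A=0.1545, B=-0.2394, C=(l²−L²−A²−y'²−z²)/(2L)=-0.1301
  √(A²+B²)=0.2849;  θ1 = -0.9977+2.0451 ≈ 1.0474
arm 2 (φ=120.0°): x'=-0.0743, y'=0.1058
  e−x'=0.1743;  (l²−L²−(e−x')²−y'²−z²)/2L = -0.1434
  γ=atan2(-0.2394,0.1743)=-0.9414;  ψ=arccos(-0.4841)=2.0761;  θ2=γ+ψ≈1.1347
arm 3 (φ=240.0°): x'=0.1288, y'=0.0115
  A=-0.0288, B=-0.2394, C=(l²−L²−A²−y'²−z²)/(2L)=-0.0079
  θ3 = atan2(B,A) + arccos(C/0.2411) = -0.0870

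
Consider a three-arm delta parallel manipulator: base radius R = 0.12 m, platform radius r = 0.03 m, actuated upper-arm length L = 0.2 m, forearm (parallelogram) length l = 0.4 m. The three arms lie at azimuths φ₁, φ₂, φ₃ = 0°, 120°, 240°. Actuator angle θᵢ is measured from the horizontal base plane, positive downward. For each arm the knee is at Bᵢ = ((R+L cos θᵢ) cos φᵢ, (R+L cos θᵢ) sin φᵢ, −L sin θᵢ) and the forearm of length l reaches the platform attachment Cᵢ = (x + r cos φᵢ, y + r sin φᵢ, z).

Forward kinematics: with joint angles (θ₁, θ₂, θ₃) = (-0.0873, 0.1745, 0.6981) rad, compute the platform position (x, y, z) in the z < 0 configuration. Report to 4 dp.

(0.0830, 0.0772, -0.3165)

φ1=0.0°: virtual centre (0.2892, 0.0000, 0.0174), radius l
arm 2 at φ=120.0°: ρ2 = 0.2870;  O2 = (-0.1435, 0.2485, -0.0347)
φ3=240.0°: virtual centre (-0.1216, -0.2106, -0.1286), radius l
eliminate P² terms by subtracting sphere 1 from 2 and 3
[-0.8654 0.4970 -0.1043]·P = -0.0004;  [-0.8217 -0.4213 -0.2920]·P = -0.0083
Cramer: x(z) = 0.0056-0.2446z;  y(z) = 0.0088-0.2160z
sphere 1 gives Az²+Bz+C=0 with A=1.1065, B=0.1001, C=-0.0791;  B²−4AC=0.3603;  roots -0.3165, 0.2260;  negative root z = -0.3165
x = 0.0830, y = 0.0772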